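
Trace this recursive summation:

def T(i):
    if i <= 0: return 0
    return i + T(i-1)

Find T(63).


T(63)
= 63 + 62 + 61 + 60 + 59 + 58 + 57 + 56 + 55 + 54 + 53 + 52 + 51 + 50 + 49 + 48 + 47 + 46 + 45 + 44 + 43 + 42 + 41 + 40 + 39 + 38 + 37 + 36 + 35 + 34 + 33 + 32 + 31 + 30 + 29 + 28 + 27 + 26 + 25 + 24 + 23 + 22 + 21 + 20 + 19 + 18 + 17 + 16 + 15 + 14 + 13 + 12 + 11 + 10 + 9 + 8 + 7 + 6 + 5 + 4 + 3 + 2 + 1 + T(0)
= 63 + 62 + 61 + 60 + 59 + 58 + 57 + 56 + 55 + 54 + 53 + 52 + 51 + 50 + 49 + 48 + 47 + 46 + 45 + 44 + 43 + 42 + 41 + 40 + 39 + 38 + 37 + 36 + 35 + 34 + 33 + 32 + 31 + 30 + 29 + 28 + 27 + 26 + 25 + 24 + 23 + 22 + 21 + 20 + 19 + 18 + 17 + 16 + 15 + 14 + 13 + 12 + 11 + 10 + 9 + 8 + 7 + 6 + 5 + 4 + 3 + 2 + 1 + 0
= 2016

2016


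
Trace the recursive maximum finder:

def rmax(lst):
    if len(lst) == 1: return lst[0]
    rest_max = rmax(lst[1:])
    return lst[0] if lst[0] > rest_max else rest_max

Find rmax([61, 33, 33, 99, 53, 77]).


rmax([61, 33, 33, 99, 53, 77]): compare 61 with rmax([33, 33, 99, 53, 77])
rmax([33, 33, 99, 53, 77]): compare 33 with rmax([33, 99, 53, 77])
rmax([33, 99, 53, 77]): compare 33 with rmax([99, 53, 77])
rmax([99, 53, 77]): compare 99 with rmax([53, 77])
rmax([53, 77]): compare 53 with rmax([77])
rmax([77]) = 77  (base case)
Compare 53 with 77 -> 77
Compare 99 with 77 -> 99
Compare 33 with 99 -> 99
Compare 33 with 99 -> 99
Compare 61 with 99 -> 99

99


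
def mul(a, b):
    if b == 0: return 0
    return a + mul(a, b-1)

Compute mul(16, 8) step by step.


mul(16, 8) = 16 + mul(16, 7)
mul(16, 7) = 16 + mul(16, 6)
mul(16, 6) = 16 + mul(16, 5)
mul(16, 5) = 16 + mul(16, 4)
mul(16, 4) = 16 + mul(16, 3)
mul(16, 3) = 16 + mul(16, 2)
mul(16, 2) = 16 + mul(16, 1)
mul(16, 1) = 16 + mul(16, 0)
mul(16, 0) = 0  (base case)
Total: 16 + 16 + 16 + 16 + 16 + 16 + 16 + 16 + 0 = 128

128


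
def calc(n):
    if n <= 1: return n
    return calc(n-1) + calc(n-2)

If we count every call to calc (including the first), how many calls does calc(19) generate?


Let C(n) = total calls for calc(n)
C(0) = 1, C(1) = 1
C(2) = 1 + C(1) + C(0) = 1 + 1 + 1 = 3
C(3) = 1 + C(2) + C(1) = 1 + 3 + 1 = 5
C(4) = 1 + C(3) + C(2) = 1 + 5 + 3 = 9
C(5) = 1 + C(4) + C(3) = 1 + 9 + 5 = 15
C(6) = 1 + C(5) + C(4) = 1 + 15 + 9 = 25
C(7) = 1 + C(6) + C(5) = 1 + 25 + 15 = 41
C(8) = 1 + C(7) + C(6) = 1 + 41 + 25 = 67
C(9) = 1 + C(8) + C(7) = 1 + 67 + 41 = 109
C(10) = 1 + C(9) + C(8) = 1 + 109 + 67 = 177
C(11) = 1 + C(10) + C(9) = 1 + 177 + 109 = 287
C(12) = 1 + C(11) + C(10) = 1 + 287 + 177 = 465
C(13) = 1 + C(12) + C(11) = 1 + 465 + 287 = 753
C(14) = 1 + C(13) + C(12) = 1 + 753 + 465 = 1219
C(15) = 1 + C(14) + C(13) = 1 + 1219 + 753 = 1973
C(16) = 1 + C(15) + C(14) = 1 + 1973 + 1219 = 3193
C(17) = 1 + C(16) + C(15) = 1 + 3193 + 1973 = 5167
C(18) = 1 + C(17) + C(16) = 1 + 5167 + 3193 = 8361
C(19) = 1 + C(18) + C(17) = 1 + 8361 + 5167 = 13529

13529


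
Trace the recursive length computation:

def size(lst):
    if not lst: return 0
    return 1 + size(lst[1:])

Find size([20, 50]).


size([20, 50]) = 1 + size([50])
size([50]) = 1 + size([])
size([]) = 0  (base case)
Unwinding: 1 + 1 + 0 = 2

2


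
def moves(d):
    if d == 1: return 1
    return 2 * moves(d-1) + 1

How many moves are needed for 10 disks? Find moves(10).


moves(10) = 2 * moves(9) + 1
moves(9) = 2 * moves(8) + 1
moves(8) = 2 * moves(7) + 1
moves(7) = 2 * moves(6) + 1
moves(6) = 2 * moves(5) + 1
moves(5) = 2 * moves(4) + 1
moves(4) = 2 * moves(3) + 1
moves(3) = 2 * moves(2) + 1
moves(2) = 2 * moves(1) + 1
moves(1) = 1  (base case)
moves(2) = 2 * 1 + 1 = 3
moves(3) = 2 * 3 + 1 = 7
moves(4) = 2 * 7 + 1 = 15
moves(5) = 2 * 15 + 1 = 31
moves(6) = 2 * 31 + 1 = 63
moves(7) = 2 * 63 + 1 = 127
moves(8) = 2 * 127 + 1 = 255
moves(9) = 2 * 255 + 1 = 511
moves(10) = 2 * 511 + 1 = 1023

1023


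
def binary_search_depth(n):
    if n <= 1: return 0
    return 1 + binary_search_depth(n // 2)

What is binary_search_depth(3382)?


3382 / 2 = 1691
1691 / 2 = 845
845 / 2 = 422
422 / 2 = 211
211 / 2 = 105
105 / 2 = 52
52 / 2 = 26
26 / 2 = 13
13 / 2 = 6
6 / 2 = 3
3 / 2 = 1
Reached 1 after 11 halvings

11


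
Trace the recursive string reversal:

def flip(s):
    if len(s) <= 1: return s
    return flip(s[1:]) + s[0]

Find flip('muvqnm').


flip('muvqnm') = flip('uvqnm') + 'm'
flip('uvqnm') = flip('vqnm') + 'u'
flip('vqnm') = flip('qnm') + 'v'
flip('qnm') = flip('nm') + 'q'
flip('nm') = flip('m') + 'n'
flip('m') = 'm'  (base case)
Concatenating: 'm' + 'n' + 'q' + 'v' + 'u' + 'm' = 'mnqvum'

mnqvum


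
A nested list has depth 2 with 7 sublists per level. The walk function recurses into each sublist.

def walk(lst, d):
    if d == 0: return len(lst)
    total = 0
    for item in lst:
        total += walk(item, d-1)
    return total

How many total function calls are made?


At depth 0 (root): 1 call
At depth 1: each of 1 parents calls walk on 7 children = 7 calls
At depth 2: each of 7 parents calls walk on 7 children = 49 calls
Total: 1 + 7 + 49 = 57

57


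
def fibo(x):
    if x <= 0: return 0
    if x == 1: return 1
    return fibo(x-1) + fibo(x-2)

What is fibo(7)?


Computing fibo(7) bottom-up:
fibo(0) = 0
fibo(1) = 1
fibo(2) = fibo(1) + fibo(0) = 1 + 0 = 1
fibo(3) = fibo(2) + fibo(1) = 1 + 1 = 2
fibo(4) = fibo(3) + fibo(2) = 2 + 1 = 3
fibo(5) = fibo(4) + fibo(3) = 3 + 2 = 5
fibo(6) = fibo(5) + fibo(4) = 5 + 3 = 8
fibo(7) = fibo(6) + fibo(5) = 8 + 5 = 13

13


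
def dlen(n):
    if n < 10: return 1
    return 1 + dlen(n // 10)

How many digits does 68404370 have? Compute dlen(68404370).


dlen(68404370) = 1 + dlen(6840437)
dlen(6840437) = 1 + dlen(684043)
dlen(684043) = 1 + dlen(68404)
dlen(68404) = 1 + dlen(6840)
dlen(6840) = 1 + dlen(684)
dlen(684) = 1 + dlen(68)
dlen(68) = 1 + dlen(6)
dlen(6) = 1  (base case: 6 < 10)
Unwinding: 1 + 1 + 1 + 1 + 1 + 1 + 1 + 1 = 8

8


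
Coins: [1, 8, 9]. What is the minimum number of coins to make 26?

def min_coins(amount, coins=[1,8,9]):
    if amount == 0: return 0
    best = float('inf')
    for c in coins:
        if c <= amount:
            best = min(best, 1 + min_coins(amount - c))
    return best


Building up with DP:
min_coins(0) = 0
min_coins(1) = min(1+min_coins(0)=1+0=1) = 1
min_coins(2) = min(1+min_coins(1)=1+1=2) = 2
min_coins(3) = min(1+min_coins(2)=1+2=3) = 3
min_coins(4) = min(1+min_coins(3)=1+3=4) = 4
min_coins(5) = min(1+min_coins(4)=1+4=5) = 5
min_coins(6) = min(1+min_coins(5)=1+5=6) = 6
min_coins(7) = min(1+min_coins(6)=1+6=7) = 7
min_coins(8) = min(1+min_coins(7)=1+7=8, 1+min_coins(0)=1+0=1) = 1
min_coins(9) = min(1+min_coins(8)=1+1=2, 1+min_coins(1)=1+1=2, 1+min_coins(0)=1+0=1) = 1
min_coins(10) = min(1+min_coins(9)=1+1=2, 1+min_coins(2)=1+2=3, 1+min_coins(1)=1+1=2) = 2
min_coins(11) = min(1+min_coins(10)=1+2=3, 1+min_coins(3)=1+3=4, 1+min_coins(2)=1+2=3) = 3
min_coins(12) = min(1+min_coins(11)=1+3=4, 1+min_coins(4)=1+4=5, 1+min_coins(3)=1+3=4) = 4
min_coins(13) = min(1+min_coins(12)=1+4=5, 1+min_coins(5)=1+5=6, 1+min_coins(4)=1+4=5) = 5
min_coins(14) = min(1+min_coins(13)=1+5=6, 1+min_coins(6)=1+6=7, 1+min_coins(5)=1+5=6) = 6
min_coins(15) = min(1+min_coins(14)=1+6=7, 1+min_coins(7)=1+7=8, 1+min_coins(6)=1+6=7) = 7
min_coins(16) = min(1+min_coins(15)=1+7=8, 1+min_coins(8)=1+1=2, 1+min_coins(7)=1+7=8) = 2
min_coins(17) = min(1+min_coins(16)=1+2=3, 1+min_coins(9)=1+1=2, 1+min_coins(8)=1+1=2) = 2
min_coins(18) = min(1+min_coins(17)=1+2=3, 1+min_coins(10)=1+2=3, 1+min_coins(9)=1+1=2) = 2
min_coins(19) = min(1+min_coins(18)=1+2=3, 1+min_coins(11)=1+3=4, 1+min_coins(10)=1+2=3) = 3
min_coins(20) = min(1+min_coins(19)=1+3=4, 1+min_coins(12)=1+4=5, 1+min_coins(11)=1+3=4) = 4
min_coins(21) = min(1+min_coins(20)=1+4=5, 1+min_coins(13)=1+5=6, 1+min_coins(12)=1+4=5) = 5
min_coins(22) = min(1+min_coins(21)=1+5=6, 1+min_coins(14)=1+6=7, 1+min_coins(13)=1+5=6) = 6
min_coins(23) = min(1+min_coins(22)=1+6=7, 1+min_coins(15)=1+7=8, 1+min_coins(14)=1+6=7) = 7
min_coins(24) = min(1+min_coins(23)=1+7=8, 1+min_coins(16)=1+2=3, 1+min_coins(15)=1+7=8) = 3
min_coins(25) = min(1+min_coins(24)=1+3=4, 1+min_coins(17)=1+2=3, 1+min_coins(16)=1+2=3) = 3
min_coins(26) = min(1+min_coins(25)=1+3=4, 1+min_coins(18)=1+2=3, 1+min_coins(17)=1+2=3) = 3

3


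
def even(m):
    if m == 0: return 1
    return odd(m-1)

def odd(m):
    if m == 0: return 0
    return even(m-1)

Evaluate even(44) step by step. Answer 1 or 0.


even(44) = odd(43)
odd(43) = even(42)
even(42) = odd(41)
odd(41) = even(40)
even(40) = odd(39)
odd(39) = even(38)
even(38) = odd(37)
odd(37) = even(36)
even(36) = odd(35)
odd(35) = even(34)
even(34) = odd(33)
odd(33) = even(32)
even(32) = odd(31)
odd(31) = even(30)
even(30) = odd(29)
odd(29) = even(28)
even(28) = odd(27)
odd(27) = even(26)
even(26) = odd(25)
odd(25) = even(24)
even(24) = odd(23)
odd(23) = even(22)
even(22) = odd(21)
odd(21) = even(20)
even(20) = odd(19)
odd(19) = even(18)
even(18) = odd(17)
odd(17) = even(16)
even(16) = odd(15)
odd(15) = even(14)
even(14) = odd(13)
odd(13) = even(12)
even(12) = odd(11)
odd(11) = even(10)
even(10) = odd(9)
odd(9) = even(8)
even(8) = odd(7)
odd(7) = even(6)
even(6) = odd(5)
odd(5) = even(4)
even(4) = odd(3)
odd(3) = even(2)
even(2) = odd(1)
odd(1) = even(0)
even(0) = 1  (base case)
Result: 1

1


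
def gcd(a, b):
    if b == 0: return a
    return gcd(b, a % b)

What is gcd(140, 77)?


gcd(140, 77) = gcd(77, 63)
gcd(77, 63) = gcd(63, 14)
gcd(63, 14) = gcd(14, 7)
gcd(14, 7) = gcd(7, 0)
gcd(7, 0) = 7  (base case)

7


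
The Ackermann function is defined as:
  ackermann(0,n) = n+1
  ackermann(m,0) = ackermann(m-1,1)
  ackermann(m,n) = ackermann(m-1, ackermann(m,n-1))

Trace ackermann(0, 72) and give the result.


ackermann(0, 72) = 73
Result: ackermann(0, 72) = 73

73


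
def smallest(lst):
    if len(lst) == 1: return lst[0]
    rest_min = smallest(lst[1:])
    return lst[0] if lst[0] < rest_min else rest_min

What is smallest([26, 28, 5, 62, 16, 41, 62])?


smallest([26, 28, 5, 62, 16, 41, 62]): compare 26 with smallest([28, 5, 62, 16, 41, 62])
smallest([28, 5, 62, 16, 41, 62]): compare 28 with smallest([5, 62, 16, 41, 62])
smallest([5, 62, 16, 41, 62]): compare 5 with smallest([62, 16, 41, 62])
smallest([62, 16, 41, 62]): compare 62 with smallest([16, 41, 62])
smallest([16, 41, 62]): compare 16 with smallest([41, 62])
smallest([41, 62]): compare 41 with smallest([62])
smallest([62]) = 62  (base case)
Compare 41 with 62 -> 41
Compare 16 with 41 -> 16
Compare 62 with 16 -> 16
Compare 5 with 16 -> 5
Compare 28 with 5 -> 5
Compare 26 with 5 -> 5

5


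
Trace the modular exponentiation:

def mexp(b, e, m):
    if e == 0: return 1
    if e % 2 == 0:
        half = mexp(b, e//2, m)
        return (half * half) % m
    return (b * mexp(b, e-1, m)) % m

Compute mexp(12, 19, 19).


mexp(12, 19, 19): e is odd, compute mexp(12, 18, 19)
  mexp(12, 18, 19): e is even, compute mexp(12, 9, 19)
    mexp(12, 9, 19): e is odd, compute mexp(12, 8, 19)
      mexp(12, 8, 19): e is even, compute mexp(12, 4, 19)
        mexp(12, 4, 19): e is even, compute mexp(12, 2, 19)
          mexp(12, 2, 19): e is even, compute mexp(12, 1, 19)
          mexp(12, 1, 19): e is odd, compute mexp(12, 0, 19)
          mexp(12, 0, 19) = 1
          (12 * 1) % 19 = 12
          half=12, (12*12) % 19 = 11
        half=11, (11*11) % 19 = 7
      half=7, (7*7) % 19 = 11
    (12 * 11) % 19 = 18
  half=18, (18*18) % 19 = 1
(12 * 1) % 19 = 12

12


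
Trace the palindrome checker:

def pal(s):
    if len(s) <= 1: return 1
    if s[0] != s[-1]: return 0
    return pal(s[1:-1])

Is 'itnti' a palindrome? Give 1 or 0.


pal('itnti'): s[0]='i' == s[-1]='i' -> check pal('tnt')
pal('tnt'): s[0]='t' == s[-1]='t' -> check pal('n')
pal('n'): len <= 1 -> return 1  (base case)
Result: 1 (palindrome)

1


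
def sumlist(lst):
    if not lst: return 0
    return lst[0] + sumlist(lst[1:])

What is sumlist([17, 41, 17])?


sumlist([17, 41, 17]) = 17 + sumlist([41, 17])
sumlist([41, 17]) = 41 + sumlist([17])
sumlist([17]) = 17 + sumlist([])
sumlist([]) = 0  (base case)
Total: 17 + 41 + 17 + 0 = 75

75


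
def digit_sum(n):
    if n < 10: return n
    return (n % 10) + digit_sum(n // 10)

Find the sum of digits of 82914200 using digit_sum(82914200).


digit_sum(82914200) = 0 + digit_sum(8291420)
digit_sum(8291420) = 0 + digit_sum(829142)
digit_sum(829142) = 2 + digit_sum(82914)
digit_sum(82914) = 4 + digit_sum(8291)
digit_sum(8291) = 1 + digit_sum(829)
digit_sum(829) = 9 + digit_sum(82)
digit_sum(82) = 2 + digit_sum(8)
digit_sum(8) = 8  (base case)
Total: 0 + 0 + 2 + 4 + 1 + 9 + 2 + 8 = 26

26


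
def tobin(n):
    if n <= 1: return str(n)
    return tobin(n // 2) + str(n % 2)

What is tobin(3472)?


tobin(3472) = tobin(1736) + '0'
tobin(1736) = tobin(868) + '0'
tobin(868) = tobin(434) + '0'
tobin(434) = tobin(217) + '0'
tobin(217) = tobin(108) + '1'
tobin(108) = tobin(54) + '0'
tobin(54) = tobin(27) + '0'
tobin(27) = tobin(13) + '1'
tobin(13) = tobin(6) + '1'
tobin(6) = tobin(3) + '0'
tobin(3) = tobin(1) + '1'
tobin(1) = '1'  (base case)
Concatenating: '1' + '1' + '0' + '1' + '1' + '0' + '0' + '1' + '0' + '0' + '0' + '0' = '110110010000'

110110010000


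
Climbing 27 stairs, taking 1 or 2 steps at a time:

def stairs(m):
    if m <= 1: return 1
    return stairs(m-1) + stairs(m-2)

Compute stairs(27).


Building up from base cases:
stairs(0) = 1
stairs(1) = 1
stairs(2) = stairs(1) + stairs(0) = 1 + 1 = 2
stairs(3) = stairs(2) + stairs(1) = 2 + 1 = 3
stairs(4) = stairs(3) + stairs(2) = 3 + 2 = 5
stairs(5) = stairs(4) + stairs(3) = 5 + 3 = 8
stairs(6) = stairs(5) + stairs(4) = 8 + 5 = 13
stairs(7) = stairs(6) + stairs(5) = 13 + 8 = 21
stairs(8) = stairs(7) + stairs(6) = 21 + 13 = 34
stairs(9) = stairs(8) + stairs(7) = 34 + 21 = 55
stairs(10) = stairs(9) + stairs(8) = 55 + 34 = 89
stairs(11) = stairs(10) + stairs(9) = 89 + 55 = 144
stairs(12) = stairs(11) + stairs(10) = 144 + 89 = 233
stairs(13) = stairs(12) + stairs(11) = 233 + 144 = 377
stairs(14) = stairs(13) + stairs(12) = 377 + 233 = 610
stairs(15) = stairs(14) + stairs(13) = 610 + 377 = 987
stairs(16) = stairs(15) + stairs(14) = 987 + 610 = 1597
stairs(17) = stairs(16) + stairs(15) = 1597 + 987 = 2584
stairs(18) = stairs(17) + stairs(16) = 2584 + 1597 = 4181
stairs(19) = stairs(18) + stairs(17) = 4181 + 2584 = 6765
stairs(20) = stairs(19) + stairs(18) = 6765 + 4181 = 10946
stairs(21) = stairs(20) + stairs(19) = 10946 + 6765 = 17711
stairs(22) = stairs(21) + stairs(20) = 17711 + 10946 = 28657
stairs(23) = stairs(22) + stairs(21) = 28657 + 17711 = 46368
stairs(24) = stairs(23) + stairs(22) = 46368 + 28657 = 75025
stairs(25) = stairs(24) + stairs(23) = 75025 + 46368 = 121393
stairs(26) = stairs(25) + stairs(24) = 121393 + 75025 = 196418
stairs(27) = stairs(26) + stairs(25) = 196418 + 121393 = 317811

317811


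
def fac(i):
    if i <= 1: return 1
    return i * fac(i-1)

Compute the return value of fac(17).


fac(17)
= 17 * fac(16)
= 17 * 16 * fac(15)
= 17 * 16 * 15 * fac(14)
= 17 * 16 * 15 * 14 * fac(13)
= 17 * 16 * 15 * 14 * 13 * fac(12)
= 17 * 16 * 15 * 14 * 13 * 12 * fac(11)
= 17 * 16 * 15 * 14 * 13 * 12 * 11 * fac(10)
= 17 * 16 * 15 * 14 * 13 * 12 * 11 * 10 * fac(9)
= 17 * 16 * 15 * 14 * 13 * 12 * 11 * 10 * 9 * fac(8)
= 17 * 16 * 15 * 14 * 13 * 12 * 11 * 10 * 9 * 8 * fac(7)
= 17 * 16 * 15 * 14 * 13 * 12 * 11 * 10 * 9 * 8 * 7 * fac(6)
= 17 * 16 * 15 * 14 * 13 * 12 * 11 * 10 * 9 * 8 * 7 * 6 * fac(5)
= 17 * 16 * 15 * 14 * 13 * 12 * 11 * 10 * 9 * 8 * 7 * 6 * 5 * fac(4)
= 17 * 16 * 15 * 14 * 13 * 12 * 11 * 10 * 9 * 8 * 7 * 6 * 5 * 4 * fac(3)
= 17 * 16 * 15 * 14 * 13 * 12 * 11 * 10 * 9 * 8 * 7 * 6 * 5 * 4 * 3 * fac(2)
= 17 * 16 * 15 * 14 * 13 * 12 * 11 * 10 * 9 * 8 * 7 * 6 * 5 * 4 * 3 * 2 * fac(1)
= 17 * 16 * 15 * 14 * 13 * 12 * 11 * 10 * 9 * 8 * 7 * 6 * 5 * 4 * 3 * 2 * 1
= 355687428096000

355687428096000


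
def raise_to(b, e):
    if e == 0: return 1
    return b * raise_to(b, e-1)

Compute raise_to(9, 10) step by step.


raise_to(9, 10)
= 9 * raise_to(9, 9)
= 9 * 9 * raise_to(9, 8)
= 9 * 9 * 9 * raise_to(9, 7)
= 9 * 9 * 9 * 9 * raise_to(9, 6)
= 9 * 9 * 9 * 9 * 9 * raise_to(9, 5)
= 9 * 9 * 9 * 9 * 9 * 9 * raise_to(9, 4)
= 9 * 9 * 9 * 9 * 9 * 9 * 9 * raise_to(9, 3)
= 9 * 9 * 9 * 9 * 9 * 9 * 9 * 9 * raise_to(9, 2)
= 9 * 9 * 9 * 9 * 9 * 9 * 9 * 9 * 9 * raise_to(9, 1)
= 9 * 9 * 9 * 9 * 9 * 9 * 9 * 9 * 9 * 9 * raise_to(9, 0)
= 9 * 9 * 9 * 9 * 9 * 9 * 9 * 9 * 9 * 9 * 1
= 3486784401

3486784401


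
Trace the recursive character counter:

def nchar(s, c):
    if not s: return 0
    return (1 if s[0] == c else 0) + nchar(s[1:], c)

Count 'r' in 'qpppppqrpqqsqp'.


s[0]='q' != 'r' -> 0
s[0]='p' != 'r' -> 0
s[0]='p' != 'r' -> 0
s[0]='p' != 'r' -> 0
s[0]='p' != 'r' -> 0
s[0]='p' != 'r' -> 0
s[0]='q' != 'r' -> 0
s[0]='r' == 'r' -> 1
s[0]='p' != 'r' -> 0
s[0]='q' != 'r' -> 0
s[0]='q' != 'r' -> 0
s[0]='s' != 'r' -> 0
s[0]='q' != 'r' -> 0
s[0]='p' != 'r' -> 0
Sum: 0 + 0 + 0 + 0 + 0 + 0 + 0 + 1 + 0 + 0 + 0 + 0 + 0 + 0 = 1

1


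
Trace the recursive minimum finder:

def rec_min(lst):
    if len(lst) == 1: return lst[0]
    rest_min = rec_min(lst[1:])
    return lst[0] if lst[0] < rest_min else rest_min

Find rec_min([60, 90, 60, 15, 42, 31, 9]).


rec_min([60, 90, 60, 15, 42, 31, 9]): compare 60 with rec_min([90, 60, 15, 42, 31, 9])
rec_min([90, 60, 15, 42, 31, 9]): compare 90 with rec_min([60, 15, 42, 31, 9])
rec_min([60, 15, 42, 31, 9]): compare 60 with rec_min([15, 42, 31, 9])
rec_min([15, 42, 31, 9]): compare 15 with rec_min([42, 31, 9])
rec_min([42, 31, 9]): compare 42 with rec_min([31, 9])
rec_min([31, 9]): compare 31 with rec_min([9])
rec_min([9]) = 9  (base case)
Compare 31 with 9 -> 9
Compare 42 with 9 -> 9
Compare 15 with 9 -> 9
Compare 60 with 9 -> 9
Compare 90 with 9 -> 9
Compare 60 with 9 -> 9

9


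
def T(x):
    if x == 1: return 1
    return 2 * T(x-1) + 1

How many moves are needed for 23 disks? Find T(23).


T(23) = 2 * T(22) + 1
T(22) = 2 * T(21) + 1
T(21) = 2 * T(20) + 1
T(20) = 2 * T(19) + 1
T(19) = 2 * T(18) + 1
T(18) = 2 * T(17) + 1
T(17) = 2 * T(16) + 1
T(16) = 2 * T(15) + 1
T(15) = 2 * T(14) + 1
T(14) = 2 * T(13) + 1
T(13) = 2 * T(12) + 1
T(12) = 2 * T(11) + 1
T(11) = 2 * T(10) + 1
T(10) = 2 * T(9) + 1
T(9) = 2 * T(8) + 1
T(8) = 2 * T(7) + 1
T(7) = 2 * T(6) + 1
T(6) = 2 * T(5) + 1
T(5) = 2 * T(4) + 1
T(4) = 2 * T(3) + 1
T(3) = 2 * T(2) + 1
T(2) = 2 * T(1) + 1
T(1) = 1  (base case)
T(2) = 2 * 1 + 1 = 3
T(3) = 2 * 3 + 1 = 7
T(4) = 2 * 7 + 1 = 15
T(5) = 2 * 15 + 1 = 31
T(6) = 2 * 31 + 1 = 63
T(7) = 2 * 63 + 1 = 127
T(8) = 2 * 127 + 1 = 255
T(9) = 2 * 255 + 1 = 511
T(10) = 2 * 511 + 1 = 1023
T(11) = 2 * 1023 + 1 = 2047
T(12) = 2 * 2047 + 1 = 4095
T(13) = 2 * 4095 + 1 = 8191
T(14) = 2 * 8191 + 1 = 16383
T(15) = 2 * 16383 + 1 = 32767
T(16) = 2 * 32767 + 1 = 65535
T(17) = 2 * 65535 + 1 = 131071
T(18) = 2 * 131071 + 1 = 262143
T(19) = 2 * 262143 + 1 = 524287
T(20) = 2 * 524287 + 1 = 1048575
T(21) = 2 * 1048575 + 1 = 2097151
T(22) = 2 * 2097151 + 1 = 4194303
T(23) = 2 * 4194303 + 1 = 8388607

8388607


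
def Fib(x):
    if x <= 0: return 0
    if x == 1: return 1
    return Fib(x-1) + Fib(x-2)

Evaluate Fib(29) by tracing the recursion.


Computing Fib(29) bottom-up:
Fib(0) = 0
Fib(1) = 1
Fib(2) = Fib(1) + Fib(0) = 1 + 0 = 1
Fib(3) = Fib(2) + Fib(1) = 1 + 1 = 2
Fib(4) = Fib(3) + Fib(2) = 2 + 1 = 3
Fib(5) = Fib(4) + Fib(3) = 3 + 2 = 5
Fib(6) = Fib(5) + Fib(4) = 5 + 3 = 8
Fib(7) = Fib(6) + Fib(5) = 8 + 5 = 13
Fib(8) = Fib(7) + Fib(6) = 13 + 8 = 21
Fib(9) = Fib(8) + Fib(7) = 21 + 13 = 34
Fib(10) = Fib(9) + Fib(8) = 34 + 21 = 55
Fib(11) = Fib(10) + Fib(9) = 55 + 34 = 89
Fib(12) = Fib(11) + Fib(10) = 89 + 55 = 144
Fib(13) = Fib(12) + Fib(11) = 144 + 89 = 233
Fib(14) = Fib(13) + Fib(12) = 233 + 144 = 377
Fib(15) = Fib(14) + Fib(13) = 377 + 233 = 610
Fib(16) = Fib(15) + Fib(14) = 610 + 377 = 987
Fib(17) = Fib(16) + Fib(15) = 987 + 610 = 1597
Fib(18) = Fib(17) + Fib(16) = 1597 + 987 = 2584
Fib(19) = Fib(18) + Fib(17) = 2584 + 1597 = 4181
Fib(20) = Fib(19) + Fib(18) = 4181 + 2584 = 6765
Fib(21) = Fib(20) + Fib(19) = 6765 + 4181 = 10946
Fib(22) = Fib(21) + Fib(20) = 10946 + 6765 = 17711
Fib(23) = Fib(22) + Fib(21) = 17711 + 10946 = 28657
Fib(24) = Fib(23) + Fib(22) = 28657 + 17711 = 46368
Fib(25) = Fib(24) + Fib(23) = 46368 + 28657 = 75025
Fib(26) = Fib(25) + Fib(24) = 75025 + 46368 = 121393
Fib(27) = Fib(26) + Fib(25) = 121393 + 75025 = 196418
Fib(28) = Fib(27) + Fib(26) = 196418 + 121393 = 317811
Fib(29) = Fib(28) + Fib(27) = 317811 + 196418 = 514229

514229


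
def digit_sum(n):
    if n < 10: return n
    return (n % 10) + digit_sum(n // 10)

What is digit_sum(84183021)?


digit_sum(84183021) = 1 + digit_sum(8418302)
digit_sum(8418302) = 2 + digit_sum(841830)
digit_sum(841830) = 0 + digit_sum(84183)
digit_sum(84183) = 3 + digit_sum(8418)
digit_sum(8418) = 8 + digit_sum(841)
digit_sum(841) = 1 + digit_sum(84)
digit_sum(84) = 4 + digit_sum(8)
digit_sum(8) = 8  (base case)
Total: 1 + 2 + 0 + 3 + 8 + 1 + 4 + 8 = 27

27


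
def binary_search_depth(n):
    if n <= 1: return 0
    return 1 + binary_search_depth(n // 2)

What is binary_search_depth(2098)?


2098 / 2 = 1049
1049 / 2 = 524
524 / 2 = 262
262 / 2 = 131
131 / 2 = 65
65 / 2 = 32
32 / 2 = 16
16 / 2 = 8
8 / 2 = 4
4 / 2 = 2
2 / 2 = 1
Reached 1 after 11 halvings

11


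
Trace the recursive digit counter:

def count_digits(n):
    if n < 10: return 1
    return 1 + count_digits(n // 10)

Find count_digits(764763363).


count_digits(764763363) = 1 + count_digits(76476336)
count_digits(76476336) = 1 + count_digits(7647633)
count_digits(7647633) = 1 + count_digits(764763)
count_digits(764763) = 1 + count_digits(76476)
count_digits(76476) = 1 + count_digits(7647)
count_digits(7647) = 1 + count_digits(764)
count_digits(764) = 1 + count_digits(76)
count_digits(76) = 1 + count_digits(7)
count_digits(7) = 1  (base case: 7 < 10)
Unwinding: 1 + 1 + 1 + 1 + 1 + 1 + 1 + 1 + 1 = 9

9


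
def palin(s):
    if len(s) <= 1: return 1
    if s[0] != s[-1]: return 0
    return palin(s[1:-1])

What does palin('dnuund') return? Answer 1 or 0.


palin('dnuund'): s[0]='d' == s[-1]='d' -> check palin('nuun')
palin('nuun'): s[0]='n' == s[-1]='n' -> check palin('uu')
palin('uu'): s[0]='u' == s[-1]='u' -> check palin('')
palin(''): len <= 1 -> return 1  (base case)
Result: 1 (palindrome)

1


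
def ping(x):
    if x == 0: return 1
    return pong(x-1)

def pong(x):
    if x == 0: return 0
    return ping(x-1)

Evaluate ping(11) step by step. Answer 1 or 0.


ping(11) = pong(10)
pong(10) = ping(9)
ping(9) = pong(8)
pong(8) = ping(7)
ping(7) = pong(6)
pong(6) = ping(5)
ping(5) = pong(4)
pong(4) = ping(3)
ping(3) = pong(2)
pong(2) = ping(1)
ping(1) = pong(0)
pong(0) = 0  (base case)
Result: 0

0


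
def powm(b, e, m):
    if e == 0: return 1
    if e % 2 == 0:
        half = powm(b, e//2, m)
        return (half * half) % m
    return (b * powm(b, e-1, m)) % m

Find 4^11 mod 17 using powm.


powm(4, 11, 17): e is odd, compute powm(4, 10, 17)
  powm(4, 10, 17): e is even, compute powm(4, 5, 17)
    powm(4, 5, 17): e is odd, compute powm(4, 4, 17)
      powm(4, 4, 17): e is even, compute powm(4, 2, 17)
        powm(4, 2, 17): e is even, compute powm(4, 1, 17)
          powm(4, 1, 17): e is odd, compute powm(4, 0, 17)
          powm(4, 0, 17) = 1
          (4 * 1) % 17 = 4
        half=4, (4*4) % 17 = 16
      half=16, (16*16) % 17 = 1
    (4 * 1) % 17 = 4
  half=4, (4*4) % 17 = 16
(4 * 16) % 17 = 13

13


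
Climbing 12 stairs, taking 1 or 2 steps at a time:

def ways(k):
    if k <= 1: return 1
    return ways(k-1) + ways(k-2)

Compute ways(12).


Building up from base cases:
ways(0) = 1
ways(1) = 1
ways(2) = ways(1) + ways(0) = 1 + 1 = 2
ways(3) = ways(2) + ways(1) = 2 + 1 = 3
ways(4) = ways(3) + ways(2) = 3 + 2 = 5
ways(5) = ways(4) + ways(3) = 5 + 3 = 8
ways(6) = ways(5) + ways(4) = 8 + 5 = 13
ways(7) = ways(6) + ways(5) = 13 + 8 = 21
ways(8) = ways(7) + ways(6) = 21 + 13 = 34
ways(9) = ways(8) + ways(7) = 34 + 21 = 55
ways(10) = ways(9) + ways(8) = 55 + 34 = 89
ways(11) = ways(10) + ways(9) = 89 + 55 = 144
ways(12) = ways(11) + ways(10) = 144 + 89 = 233

233


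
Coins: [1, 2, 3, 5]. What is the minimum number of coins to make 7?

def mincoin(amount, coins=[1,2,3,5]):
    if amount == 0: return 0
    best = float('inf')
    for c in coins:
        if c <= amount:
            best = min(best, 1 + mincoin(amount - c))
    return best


Building up with DP:
mincoin(0) = 0
mincoin(1) = min(1+mincoin(0)=1+0=1) = 1
mincoin(2) = min(1+mincoin(1)=1+1=2, 1+mincoin(0)=1+0=1) = 1
mincoin(3) = min(1+mincoin(2)=1+1=2, 1+mincoin(1)=1+1=2, 1+mincoin(0)=1+0=1) = 1
mincoin(4) = min(1+mincoin(3)=1+1=2, 1+mincoin(2)=1+1=2, 1+mincoin(1)=1+1=2) = 2
mincoin(5) = min(1+mincoin(4)=1+2=3, 1+mincoin(3)=1+1=2, 1+mincoin(2)=1+1=2, 1+mincoin(0)=1+0=1) = 1
mincoin(6) = min(1+mincoin(5)=1+1=2, 1+mincoin(4)=1+2=3, 1+mincoin(3)=1+1=2, 1+mincoin(1)=1+1=2) = 2
mincoin(7) = min(1+mincoin(6)=1+2=3, 1+mincoin(5)=1+1=2, 1+mincoin(4)=1+2=3, 1+mincoin(2)=1+1=2) = 2

2


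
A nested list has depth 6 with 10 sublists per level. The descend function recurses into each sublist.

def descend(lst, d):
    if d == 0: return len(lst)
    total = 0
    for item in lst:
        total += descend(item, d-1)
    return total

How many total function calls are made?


At depth 0 (root): 1 call
At depth 1: each of 1 parents calls descend on 10 children = 10 calls
At depth 2: each of 10 parents calls descend on 10 children = 100 calls
At depth 3: each of 100 parents calls descend on 10 children = 1000 calls
At depth 4: each of 1000 parents calls descend on 10 children = 10000 calls
At depth 5: each of 10000 parents calls descend on 10 children = 100000 calls
At depth 6: each of 100000 parents calls descend on 10 children = 1000000 calls
Total: 1 + 10 + 100 + 1000 + 10000 + 100000 + 1000000 = 1111111

1111111


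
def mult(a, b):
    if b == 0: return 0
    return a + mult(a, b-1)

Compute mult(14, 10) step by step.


mult(14, 10) = 14 + mult(14, 9)
mult(14, 9) = 14 + mult(14, 8)
mult(14, 8) = 14 + mult(14, 7)
mult(14, 7) = 14 + mult(14, 6)
mult(14, 6) = 14 + mult(14, 5)
mult(14, 5) = 14 + mult(14, 4)
mult(14, 4) = 14 + mult(14, 3)
mult(14, 3) = 14 + mult(14, 2)
mult(14, 2) = 14 + mult(14, 1)
mult(14, 1) = 14 + mult(14, 0)
mult(14, 0) = 0  (base case)
Total: 14 + 14 + 14 + 14 + 14 + 14 + 14 + 14 + 14 + 14 + 0 = 140

140


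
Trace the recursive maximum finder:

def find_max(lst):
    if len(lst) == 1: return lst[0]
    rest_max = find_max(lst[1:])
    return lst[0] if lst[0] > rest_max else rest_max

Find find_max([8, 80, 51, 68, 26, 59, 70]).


find_max([8, 80, 51, 68, 26, 59, 70]): compare 8 with find_max([80, 51, 68, 26, 59, 70])
find_max([80, 51, 68, 26, 59, 70]): compare 80 with find_max([51, 68, 26, 59, 70])
find_max([51, 68, 26, 59, 70]): compare 51 with find_max([68, 26, 59, 70])
find_max([68, 26, 59, 70]): compare 68 with find_max([26, 59, 70])
find_max([26, 59, 70]): compare 26 with find_max([59, 70])
find_max([59, 70]): compare 59 with find_max([70])
find_max([70]) = 70  (base case)
Compare 59 with 70 -> 70
Compare 26 with 70 -> 70
Compare 68 with 70 -> 70
Compare 51 with 70 -> 70
Compare 80 with 70 -> 80
Compare 8 with 80 -> 80

80


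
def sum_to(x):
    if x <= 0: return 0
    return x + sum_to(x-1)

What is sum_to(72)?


sum_to(72)
= 72 + 71 + 70 + 69 + 68 + 67 + 66 + 65 + 64 + 63 + 62 + 61 + 60 + 59 + 58 + 57 + 56 + 55 + 54 + 53 + 52 + 51 + 50 + 49 + 48 + 47 + 46 + 45 + 44 + 43 + 42 + 41 + 40 + 39 + 38 + 37 + 36 + 35 + 34 + 33 + 32 + 31 + 30 + 29 + 28 + 27 + 26 + 25 + 24 + 23 + 22 + 21 + 20 + 19 + 18 + 17 + 16 + 15 + 14 + 13 + 12 + 11 + 10 + 9 + 8 + 7 + 6 + 5 + 4 + 3 + 2 + 1 + sum_to(0)
= 72 + 71 + 70 + 69 + 68 + 67 + 66 + 65 + 64 + 63 + 62 + 61 + 60 + 59 + 58 + 57 + 56 + 55 + 54 + 53 + 52 + 51 + 50 + 49 + 48 + 47 + 46 + 45 + 44 + 43 + 42 + 41 + 40 + 39 + 38 + 37 + 36 + 35 + 34 + 33 + 32 + 31 + 30 + 29 + 28 + 27 + 26 + 25 + 24 + 23 + 22 + 21 + 20 + 19 + 18 + 17 + 16 + 15 + 14 + 13 + 12 + 11 + 10 + 9 + 8 + 7 + 6 + 5 + 4 + 3 + 2 + 1 + 0
= 2628

2628


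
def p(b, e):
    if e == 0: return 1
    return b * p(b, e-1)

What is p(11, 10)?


p(11, 10)
= 11 * p(11, 9)
= 11 * 11 * p(11, 8)
= 11 * 11 * 11 * p(11, 7)
= 11 * 11 * 11 * 11 * p(11, 6)
= 11 * 11 * 11 * 11 * 11 * p(11, 5)
= 11 * 11 * 11 * 11 * 11 * 11 * p(11, 4)
= 11 * 11 * 11 * 11 * 11 * 11 * 11 * p(11, 3)
= 11 * 11 * 11 * 11 * 11 * 11 * 11 * 11 * p(11, 2)
= 11 * 11 * 11 * 11 * 11 * 11 * 11 * 11 * 11 * p(11, 1)
= 11 * 11 * 11 * 11 * 11 * 11 * 11 * 11 * 11 * 11 * p(11, 0)
= 11 * 11 * 11 * 11 * 11 * 11 * 11 * 11 * 11 * 11 * 1
= 25937424601

25937424601


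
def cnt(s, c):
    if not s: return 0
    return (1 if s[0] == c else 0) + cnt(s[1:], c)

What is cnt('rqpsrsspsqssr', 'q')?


s[0]='r' != 'q' -> 0
s[0]='q' == 'q' -> 1
s[0]='p' != 'q' -> 0
s[0]='s' != 'q' -> 0
s[0]='r' != 'q' -> 0
s[0]='s' != 'q' -> 0
s[0]='s' != 'q' -> 0
s[0]='p' != 'q' -> 0
s[0]='s' != 'q' -> 0
s[0]='q' == 'q' -> 1
s[0]='s' != 'q' -> 0
s[0]='s' != 'q' -> 0
s[0]='r' != 'q' -> 0
Sum: 0 + 1 + 0 + 0 + 0 + 0 + 0 + 0 + 0 + 1 + 0 + 0 + 0 = 2

2


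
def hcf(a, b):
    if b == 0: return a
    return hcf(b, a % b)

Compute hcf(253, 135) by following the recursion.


hcf(253, 135) = hcf(135, 118)
hcf(135, 118) = hcf(118, 17)
hcf(118, 17) = hcf(17, 16)
hcf(17, 16) = hcf(16, 1)
hcf(16, 1) = hcf(1, 0)
hcf(1, 0) = 1  (base case)

1


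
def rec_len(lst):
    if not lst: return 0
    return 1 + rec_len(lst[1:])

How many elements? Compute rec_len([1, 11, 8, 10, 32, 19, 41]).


rec_len([1, 11, 8, 10, 32, 19, 41]) = 1 + rec_len([11, 8, 10, 32, 19, 41])
rec_len([11, 8, 10, 32, 19, 41]) = 1 + rec_len([8, 10, 32, 19, 41])
rec_len([8, 10, 32, 19, 41]) = 1 + rec_len([10, 32, 19, 41])
rec_len([10, 32, 19, 41]) = 1 + rec_len([32, 19, 41])
rec_len([32, 19, 41]) = 1 + rec_len([19, 41])
rec_len([19, 41]) = 1 + rec_len([41])
rec_len([41]) = 1 + rec_len([])
rec_len([]) = 0  (base case)
Unwinding: 1 + 1 + 1 + 1 + 1 + 1 + 1 + 0 = 7

7


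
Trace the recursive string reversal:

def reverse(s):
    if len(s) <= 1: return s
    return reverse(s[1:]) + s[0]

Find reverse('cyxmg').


reverse('cyxmg') = reverse('yxmg') + 'c'
reverse('yxmg') = reverse('xmg') + 'y'
reverse('xmg') = reverse('mg') + 'x'
reverse('mg') = reverse('g') + 'm'
reverse('g') = 'g'  (base case)
Concatenating: 'g' + 'm' + 'x' + 'y' + 'c' = 'gmxyc'

gmxyc


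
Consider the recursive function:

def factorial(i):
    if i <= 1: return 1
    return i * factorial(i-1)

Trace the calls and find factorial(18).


factorial(18)
= 18 * factorial(17)
= 18 * 17 * factorial(16)
= 18 * 17 * 16 * factorial(15)
= 18 * 17 * 16 * 15 * factorial(14)
= 18 * 17 * 16 * 15 * 14 * factorial(13)
= 18 * 17 * 16 * 15 * 14 * 13 * factorial(12)
= 18 * 17 * 16 * 15 * 14 * 13 * 12 * factorial(11)
= 18 * 17 * 16 * 15 * 14 * 13 * 12 * 11 * factorial(10)
= 18 * 17 * 16 * 15 * 14 * 13 * 12 * 11 * 10 * factorial(9)
= 18 * 17 * 16 * 15 * 14 * 13 * 12 * 11 * 10 * 9 * factorial(8)
= 18 * 17 * 16 * 15 * 14 * 13 * 12 * 11 * 10 * 9 * 8 * factorial(7)
= 18 * 17 * 16 * 15 * 14 * 13 * 12 * 11 * 10 * 9 * 8 * 7 * factorial(6)
= 18 * 17 * 16 * 15 * 14 * 13 * 12 * 11 * 10 * 9 * 8 * 7 * 6 * factorial(5)
= 18 * 17 * 16 * 15 * 14 * 13 * 12 * 11 * 10 * 9 * 8 * 7 * 6 * 5 * factorial(4)
= 18 * 17 * 16 * 15 * 14 * 13 * 12 * 11 * 10 * 9 * 8 * 7 * 6 * 5 * 4 * factorial(3)
= 18 * 17 * 16 * 15 * 14 * 13 * 12 * 11 * 10 * 9 * 8 * 7 * 6 * 5 * 4 * 3 * factorial(2)
= 18 * 17 * 16 * 15 * 14 * 13 * 12 * 11 * 10 * 9 * 8 * 7 * 6 * 5 * 4 * 3 * 2 * factorial(1)
= 18 * 17 * 16 * 15 * 14 * 13 * 12 * 11 * 10 * 9 * 8 * 7 * 6 * 5 * 4 * 3 * 2 * 1
= 6402373705728000

6402373705728000


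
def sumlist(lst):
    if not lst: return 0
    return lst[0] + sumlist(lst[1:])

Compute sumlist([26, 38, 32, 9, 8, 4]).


sumlist([26, 38, 32, 9, 8, 4]) = 26 + sumlist([38, 32, 9, 8, 4])
sumlist([38, 32, 9, 8, 4]) = 38 + sumlist([32, 9, 8, 4])
sumlist([32, 9, 8, 4]) = 32 + sumlist([9, 8, 4])
sumlist([9, 8, 4]) = 9 + sumlist([8, 4])
sumlist([8, 4]) = 8 + sumlist([4])
sumlist([4]) = 4 + sumlist([])
sumlist([]) = 0  (base case)
Total: 26 + 38 + 32 + 9 + 8 + 4 + 0 = 117

117


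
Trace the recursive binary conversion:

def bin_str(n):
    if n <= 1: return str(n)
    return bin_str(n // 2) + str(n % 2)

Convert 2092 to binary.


bin_str(2092) = bin_str(1046) + '0'
bin_str(1046) = bin_str(523) + '0'
bin_str(523) = bin_str(261) + '1'
bin_str(261) = bin_str(130) + '1'
bin_str(130) = bin_str(65) + '0'
bin_str(65) = bin_str(32) + '1'
bin_str(32) = bin_str(16) + '0'
bin_str(16) = bin_str(8) + '0'
bin_str(8) = bin_str(4) + '0'
bin_str(4) = bin_str(2) + '0'
bin_str(2) = bin_str(1) + '0'
bin_str(1) = '1'  (base case)
Concatenating: '1' + '0' + '0' + '0' + '0' + '0' + '1' + '0' + '1' + '1' + '0' + '0' = '100000101100'

100000101100


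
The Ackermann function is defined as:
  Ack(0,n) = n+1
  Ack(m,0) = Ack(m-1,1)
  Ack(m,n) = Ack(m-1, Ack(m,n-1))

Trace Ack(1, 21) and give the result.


Ack(1, 21) = Ack(0, Ack(1, 20))
  Ack(1, 20) = Ack(0, Ack(1, 19))
    Ack(1, 19) = Ack(0, Ack(1, 18))
      Ack(1, 18) = Ack(0, Ack(1, 17))
        Ack(1, 17) = Ack(0, Ack(1, 16))
          Ack(1, 16) = Ack(0, Ack(1, 15))
          Ack(1, 15) = Ack(0, Ack(1, 14))
          Ack(1, 14) = Ack(0, Ack(1, 13))
          Ack(1, 13) = Ack(0, Ack(1, 12))
          Ack(1, 12) = Ack(0, Ack(1, 11))
          Ack(1, 11) = Ack(0, Ack(1, 10))
          Ack(1, 10) = Ack(0, Ack(1, 9))
          Ack(1, 9) = Ack(0, Ack(1, 8))
          Ack(1, 8) = Ack(0, Ack(1, 7))
          Ack(1, 7) = Ack(0, Ack(1, 6))
          Ack(1, 6) = Ack(0, Ack(1, 5))
          Ack(1, 5) = Ack(0, Ack(1, 4))
          Ack(1, 4) = Ack(0, Ack(1, 3))
          Ack(1, 3) = Ack(0, Ack(1, 2))
          Ack(1, 2) = Ack(0, Ack(1, 1))
          Ack(1, 1) = Ack(0, Ack(1, 0))
          Ack(1, 0) = Ack(0, 1)
          Ack(0, 1) = 2
            = Ack(0, 2)
          Ack(0, 2) = 3
... (trace truncated)
Result: Ack(1, 21) = 23

23


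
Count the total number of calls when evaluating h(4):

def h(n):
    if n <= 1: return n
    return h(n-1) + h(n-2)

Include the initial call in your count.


Let C(n) = total calls for h(n)
C(0) = 1, C(1) = 1
C(2) = 1 + C(1) + C(0) = 1 + 1 + 1 = 3
C(3) = 1 + C(2) + C(1) = 1 + 3 + 1 = 5
C(4) = 1 + C(3) + C(2) = 1 + 5 + 3 = 9

9


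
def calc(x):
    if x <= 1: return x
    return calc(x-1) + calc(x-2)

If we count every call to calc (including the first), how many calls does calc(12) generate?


Let C(n) = total calls for calc(n)
C(0) = 1, C(1) = 1
C(2) = 1 + C(1) + C(0) = 1 + 1 + 1 = 3
C(3) = 1 + C(2) + C(1) = 1 + 3 + 1 = 5
C(4) = 1 + C(3) + C(2) = 1 + 5 + 3 = 9
C(5) = 1 + C(4) + C(3) = 1 + 9 + 5 = 15
C(6) = 1 + C(5) + C(4) = 1 + 15 + 9 = 25
C(7) = 1 + C(6) + C(5) = 1 + 25 + 15 = 41
C(8) = 1 + C(7) + C(6) = 1 + 41 + 25 = 67
C(9) = 1 + C(8) + C(7) = 1 + 67 + 41 = 109
C(10) = 1 + C(9) + C(8) = 1 + 109 + 67 = 177
C(11) = 1 + C(10) + C(9) = 1 + 177 + 109 = 287
C(12) = 1 + C(11) + C(10) = 1 + 287 + 177 = 465

465


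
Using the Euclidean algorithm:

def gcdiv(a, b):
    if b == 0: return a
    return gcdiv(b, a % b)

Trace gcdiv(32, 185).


gcdiv(32, 185) = gcdiv(185, 32)
gcdiv(185, 32) = gcdiv(32, 25)
gcdiv(32, 25) = gcdiv(25, 7)
gcdiv(25, 7) = gcdiv(7, 4)
gcdiv(7, 4) = gcdiv(4, 3)
gcdiv(4, 3) = gcdiv(3, 1)
gcdiv(3, 1) = gcdiv(1, 0)
gcdiv(1, 0) = 1  (base case)

1


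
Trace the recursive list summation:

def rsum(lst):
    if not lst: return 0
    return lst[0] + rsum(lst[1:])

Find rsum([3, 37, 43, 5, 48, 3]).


rsum([3, 37, 43, 5, 48, 3]) = 3 + rsum([37, 43, 5, 48, 3])
rsum([37, 43, 5, 48, 3]) = 37 + rsum([43, 5, 48, 3])
rsum([43, 5, 48, 3]) = 43 + rsum([5, 48, 3])
rsum([5, 48, 3]) = 5 + rsum([48, 3])
rsum([48, 3]) = 48 + rsum([3])
rsum([3]) = 3 + rsum([])
rsum([]) = 0  (base case)
Total: 3 + 37 + 43 + 5 + 48 + 3 + 0 = 139

139


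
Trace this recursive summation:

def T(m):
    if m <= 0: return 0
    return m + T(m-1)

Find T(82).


T(82)
= 82 + 81 + 80 + 79 + 78 + 77 + 76 + 75 + 74 + 73 + 72 + 71 + 70 + 69 + 68 + 67 + 66 + 65 + 64 + 63 + 62 + 61 + 60 + 59 + 58 + 57 + 56 + 55 + 54 + 53 + 52 + 51 + 50 + 49 + 48 + 47 + 46 + 45 + 44 + 43 + 42 + 41 + 40 + 39 + 38 + 37 + 36 + 35 + 34 + 33 + 32 + 31 + 30 + 29 + 28 + 27 + 26 + 25 + 24 + 23 + 22 + 21 + 20 + 19 + 18 + 17 + 16 + 15 + 14 + 13 + 12 + 11 + 10 + 9 + 8 + 7 + 6 + 5 + 4 + 3 + 2 + 1 + T(0)
= 82 + 81 + 80 + 79 + 78 + 77 + 76 + 75 + 74 + 73 + 72 + 71 + 70 + 69 + 68 + 67 + 66 + 65 + 64 + 63 + 62 + 61 + 60 + 59 + 58 + 57 + 56 + 55 + 54 + 53 + 52 + 51 + 50 + 49 + 48 + 47 + 46 + 45 + 44 + 43 + 42 + 41 + 40 + 39 + 38 + 37 + 36 + 35 + 34 + 33 + 32 + 31 + 30 + 29 + 28 + 27 + 26 + 25 + 24 + 23 + 22 + 21 + 20 + 19 + 18 + 17 + 16 + 15 + 14 + 13 + 12 + 11 + 10 + 9 + 8 + 7 + 6 + 5 + 4 + 3 + 2 + 1 + 0
= 3403

3403


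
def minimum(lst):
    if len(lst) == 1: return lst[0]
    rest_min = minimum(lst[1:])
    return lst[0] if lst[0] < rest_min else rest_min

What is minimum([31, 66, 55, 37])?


minimum([31, 66, 55, 37]): compare 31 with minimum([66, 55, 37])
minimum([66, 55, 37]): compare 66 with minimum([55, 37])
minimum([55, 37]): compare 55 with minimum([37])
minimum([37]) = 37  (base case)
Compare 55 with 37 -> 37
Compare 66 with 37 -> 37
Compare 31 with 37 -> 31

31


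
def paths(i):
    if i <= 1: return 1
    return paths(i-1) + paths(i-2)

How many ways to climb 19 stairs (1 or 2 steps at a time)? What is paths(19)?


Building up from base cases:
paths(0) = 1
paths(1) = 1
paths(2) = paths(1) + paths(0) = 1 + 1 = 2
paths(3) = paths(2) + paths(1) = 2 + 1 = 3
paths(4) = paths(3) + paths(2) = 3 + 2 = 5
paths(5) = paths(4) + paths(3) = 5 + 3 = 8
paths(6) = paths(5) + paths(4) = 8 + 5 = 13
paths(7) = paths(6) + paths(5) = 13 + 8 = 21
paths(8) = paths(7) + paths(6) = 21 + 13 = 34
paths(9) = paths(8) + paths(7) = 34 + 21 = 55
paths(10) = paths(9) + paths(8) = 55 + 34 = 89
paths(11) = paths(10) + paths(9) = 89 + 55 = 144
paths(12) = paths(11) + paths(10) = 144 + 89 = 233
paths(13) = paths(12) + paths(11) = 233 + 144 = 377
paths(14) = paths(13) + paths(12) = 377 + 233 = 610
paths(15) = paths(14) + paths(13) = 610 + 377 = 987
paths(16) = paths(15) + paths(14) = 987 + 610 = 1597
paths(17) = paths(16) + paths(15) = 1597 + 987 = 2584
paths(18) = paths(17) + paths(16) = 2584 + 1597 = 4181
paths(19) = paths(18) + paths(17) = 4181 + 2584 = 6765

6765


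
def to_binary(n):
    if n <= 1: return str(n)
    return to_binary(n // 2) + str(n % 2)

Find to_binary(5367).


to_binary(5367) = to_binary(2683) + '1'
to_binary(2683) = to_binary(1341) + '1'
to_binary(1341) = to_binary(670) + '1'
to_binary(670) = to_binary(335) + '0'
to_binary(335) = to_binary(167) + '1'
to_binary(167) = to_binary(83) + '1'
to_binary(83) = to_binary(41) + '1'
to_binary(41) = to_binary(20) + '1'
to_binary(20) = to_binary(10) + '0'
to_binary(10) = to_binary(5) + '0'
to_binary(5) = to_binary(2) + '1'
to_binary(2) = to_binary(1) + '0'
to_binary(1) = '1'  (base case)
Concatenating: '1' + '0' + '1' + '0' + '0' + '1' + '1' + '1' + '1' + '0' + '1' + '1' + '1' = '1010011110111'

1010011110111


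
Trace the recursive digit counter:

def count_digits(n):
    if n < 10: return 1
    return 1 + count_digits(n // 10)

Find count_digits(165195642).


count_digits(165195642) = 1 + count_digits(16519564)
count_digits(16519564) = 1 + count_digits(1651956)
count_digits(1651956) = 1 + count_digits(165195)
count_digits(165195) = 1 + count_digits(16519)
count_digits(16519) = 1 + count_digits(1651)
count_digits(1651) = 1 + count_digits(165)
count_digits(165) = 1 + count_digits(16)
count_digits(16) = 1 + count_digits(1)
count_digits(1) = 1  (base case: 1 < 10)
Unwinding: 1 + 1 + 1 + 1 + 1 + 1 + 1 + 1 + 1 = 9

9


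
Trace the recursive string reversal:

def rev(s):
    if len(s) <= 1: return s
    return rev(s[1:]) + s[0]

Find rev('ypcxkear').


rev('ypcxkear') = rev('pcxkear') + 'y'
rev('pcxkear') = rev('cxkear') + 'p'
rev('cxkear') = rev('xkear') + 'c'
rev('xkear') = rev('kear') + 'x'
rev('kear') = rev('ear') + 'k'
rev('ear') = rev('ar') + 'e'
rev('ar') = rev('r') + 'a'
rev('r') = 'r'  (base case)
Concatenating: 'r' + 'a' + 'e' + 'k' + 'x' + 'c' + 'p' + 'y' = 'raekxcpy'

raekxcpy


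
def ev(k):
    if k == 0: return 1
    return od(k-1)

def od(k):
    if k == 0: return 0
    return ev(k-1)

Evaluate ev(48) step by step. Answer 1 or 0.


ev(48) = od(47)
od(47) = ev(46)
ev(46) = od(45)
od(45) = ev(44)
ev(44) = od(43)
od(43) = ev(42)
ev(42) = od(41)
od(41) = ev(40)
ev(40) = od(39)
od(39) = ev(38)
ev(38) = od(37)
od(37) = ev(36)
ev(36) = od(35)
od(35) = ev(34)
ev(34) = od(33)
od(33) = ev(32)
ev(32) = od(31)
od(31) = ev(30)
ev(30) = od(29)
od(29) = ev(28)
ev(28) = od(27)
od(27) = ev(26)
ev(26) = od(25)
od(25) = ev(24)
ev(24) = od(23)
od(23) = ev(22)
ev(22) = od(21)
od(21) = ev(20)
ev(20) = od(19)
od(19) = ev(18)
ev(18) = od(17)
od(17) = ev(16)
ev(16) = od(15)
od(15) = ev(14)
ev(14) = od(13)
od(13) = ev(12)
ev(12) = od(11)
od(11) = ev(10)
ev(10) = od(9)
od(9) = ev(8)
ev(8) = od(7)
od(7) = ev(6)
ev(6) = od(5)
od(5) = ev(4)
ev(4) = od(3)
od(3) = ev(2)
ev(2) = od(1)
od(1) = ev(0)
ev(0) = 1  (base case)
Result: 1

1
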